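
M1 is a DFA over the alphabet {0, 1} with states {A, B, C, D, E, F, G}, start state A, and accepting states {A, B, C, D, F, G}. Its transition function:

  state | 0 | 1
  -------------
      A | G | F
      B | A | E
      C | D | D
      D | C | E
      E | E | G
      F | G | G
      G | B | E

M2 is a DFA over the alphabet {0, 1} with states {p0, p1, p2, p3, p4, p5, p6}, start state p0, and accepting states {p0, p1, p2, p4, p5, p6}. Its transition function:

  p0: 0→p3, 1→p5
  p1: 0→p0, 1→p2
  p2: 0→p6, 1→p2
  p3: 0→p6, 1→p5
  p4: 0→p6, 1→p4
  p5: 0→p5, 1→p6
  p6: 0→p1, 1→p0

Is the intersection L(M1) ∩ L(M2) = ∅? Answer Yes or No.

The empty string ε is accepted by both M1 and M2.
Hence L(M1) ∩ L(M2) ≠ ∅.

No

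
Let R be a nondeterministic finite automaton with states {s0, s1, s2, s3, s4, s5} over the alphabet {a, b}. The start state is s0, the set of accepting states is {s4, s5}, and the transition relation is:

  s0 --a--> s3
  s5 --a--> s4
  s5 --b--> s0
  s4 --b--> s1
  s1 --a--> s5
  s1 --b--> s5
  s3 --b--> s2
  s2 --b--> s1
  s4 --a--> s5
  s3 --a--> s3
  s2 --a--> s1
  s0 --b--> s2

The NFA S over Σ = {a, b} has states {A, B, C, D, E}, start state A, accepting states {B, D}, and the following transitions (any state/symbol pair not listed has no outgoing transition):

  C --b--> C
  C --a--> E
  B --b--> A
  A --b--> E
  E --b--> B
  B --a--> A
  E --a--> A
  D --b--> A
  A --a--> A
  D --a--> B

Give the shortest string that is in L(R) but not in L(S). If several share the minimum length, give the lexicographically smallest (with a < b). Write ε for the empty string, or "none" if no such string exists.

baa

The string baa is accepted by R but not by S.
No shorter string lies in the difference, and baa is the lexicographically first length-3 string in L(R) \ L(S).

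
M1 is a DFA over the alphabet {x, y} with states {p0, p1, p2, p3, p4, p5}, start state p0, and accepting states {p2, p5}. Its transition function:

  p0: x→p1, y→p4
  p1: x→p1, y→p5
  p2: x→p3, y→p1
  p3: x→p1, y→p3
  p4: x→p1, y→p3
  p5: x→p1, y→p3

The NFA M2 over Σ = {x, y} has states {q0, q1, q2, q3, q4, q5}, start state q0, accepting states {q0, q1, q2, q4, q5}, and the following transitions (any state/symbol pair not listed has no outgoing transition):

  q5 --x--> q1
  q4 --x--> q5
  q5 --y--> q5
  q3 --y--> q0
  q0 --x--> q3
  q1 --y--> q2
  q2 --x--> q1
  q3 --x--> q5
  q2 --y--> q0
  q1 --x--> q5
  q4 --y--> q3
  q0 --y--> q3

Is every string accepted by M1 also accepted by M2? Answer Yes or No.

Exploring the product automaton M1 × M2 from the start pair (p0, q0), following both machines on each input symbol, reaches 11 state pairs: (p0, q0), (p1, q3), (p4, q3), (p1, q5), (p5, q0), (p3, q0), (p1, q1), (p5, q5), (p3, q3), (p5, q2), (p3, q5).
M1 accepts in {p2, p5} and M2 accepts in {q0, q1, q2, q4, q5}. The reachable pairs whose M1-component is accepting are (p5, q0), (p5, q5), (p5, q2); in each of them the M2-component is accepting too, so the product for L(M1) \ L(M2) (M1-component accepting, M2-component rejecting) has no reachable accepting pair and the difference is empty.
Hence every string in L(M1) is also in L(M2).

Yes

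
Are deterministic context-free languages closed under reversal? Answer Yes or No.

L = {c bⁿaⁿ : n≥0} ∪ {d b²ⁿaⁿ : n≥0} is a DCFL: the first symbol tells a deterministic PDA whether to pop one or two b's per a. Its reversal Lᴿ = {aⁿbⁿ c : n≥0} ∪ {aⁿb²ⁿ d : n≥0} is not. DCFLs are closed under right quotient by regular languages, and Lᴿ/{c, d} = {aⁿbⁿ : n≥0} ∪ {aⁿb²ⁿ : n≥0} — the standard context-free language accepted by no deterministic PDA (intuitively the machine would have to commit to a b-to-a ratio before the distinguishing marker arrives; formally, a DPDA for it would have a single run on aⁿb²ⁿ, accepting after the prefix aⁿbⁿ and accepting again after n more b's; an ordinary PDA that simulates it on a's and b's and, at any moment when it is accepting, may switch to reading only a fresh letter e while feeding each e to the simulation as a b, would accept aⁱbʲeᵏ (k≥1) exactly when both aⁱbʲ and aⁱbʲ⁺ᵏ are in the language, i.e. its language intersected with the regular set a*b*e⁺ would be exactly {aⁿbⁿeⁿ : n≥1} — impossible, since context-free languages are closed under intersection with regular sets and {aⁿbⁿeⁿ} is not context-free). So Lᴿ cannot be a DCFL.

No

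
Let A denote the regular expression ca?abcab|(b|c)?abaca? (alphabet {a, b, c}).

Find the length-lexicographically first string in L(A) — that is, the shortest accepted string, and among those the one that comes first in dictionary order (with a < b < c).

abac

By inspection of the expression, no string of length less than 4 matches, and abac is the lexicographically first match of length 4.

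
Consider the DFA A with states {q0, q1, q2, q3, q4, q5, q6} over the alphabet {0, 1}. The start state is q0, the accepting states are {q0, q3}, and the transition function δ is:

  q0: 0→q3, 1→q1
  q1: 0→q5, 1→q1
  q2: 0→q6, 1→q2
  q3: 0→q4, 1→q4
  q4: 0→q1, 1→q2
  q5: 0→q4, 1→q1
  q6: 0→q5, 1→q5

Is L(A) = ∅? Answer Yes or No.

The empty string ε is accepted: the run q0 ends in the accepting state q0.
Since at least one string is accepted, L(A) is not empty.

No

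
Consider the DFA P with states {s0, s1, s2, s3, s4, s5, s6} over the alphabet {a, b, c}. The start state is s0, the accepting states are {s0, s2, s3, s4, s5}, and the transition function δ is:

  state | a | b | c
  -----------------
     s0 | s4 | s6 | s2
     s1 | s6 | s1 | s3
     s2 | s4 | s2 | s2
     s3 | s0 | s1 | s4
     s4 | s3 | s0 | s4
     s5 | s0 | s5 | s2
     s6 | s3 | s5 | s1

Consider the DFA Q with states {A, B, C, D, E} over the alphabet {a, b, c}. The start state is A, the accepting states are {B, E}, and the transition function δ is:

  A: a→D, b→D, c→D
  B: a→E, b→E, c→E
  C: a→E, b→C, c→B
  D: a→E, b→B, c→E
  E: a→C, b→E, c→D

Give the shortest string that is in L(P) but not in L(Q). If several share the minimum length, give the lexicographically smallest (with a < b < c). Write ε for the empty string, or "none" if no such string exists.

The empty string ε is accepted by P but not by Q.
Since ε is the unique shortest string, it is the required witness.

ε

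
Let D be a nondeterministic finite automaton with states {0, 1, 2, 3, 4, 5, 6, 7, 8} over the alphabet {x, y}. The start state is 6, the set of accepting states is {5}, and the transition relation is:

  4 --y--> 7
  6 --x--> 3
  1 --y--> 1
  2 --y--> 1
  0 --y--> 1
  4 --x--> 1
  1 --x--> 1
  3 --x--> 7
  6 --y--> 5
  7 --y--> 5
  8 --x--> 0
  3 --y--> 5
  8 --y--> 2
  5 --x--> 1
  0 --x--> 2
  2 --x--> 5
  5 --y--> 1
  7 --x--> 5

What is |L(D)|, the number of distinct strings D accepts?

4

The useful subgraph on states {3, 5, 6, 7} is acyclic, so L(D) is finite; the longest accepting path visits 4 useful states, giving maximum string length 3.
Counting accepting paths from 6 by length: 1 of length 1, 1 of length 2, 2 of length 3. Total 4.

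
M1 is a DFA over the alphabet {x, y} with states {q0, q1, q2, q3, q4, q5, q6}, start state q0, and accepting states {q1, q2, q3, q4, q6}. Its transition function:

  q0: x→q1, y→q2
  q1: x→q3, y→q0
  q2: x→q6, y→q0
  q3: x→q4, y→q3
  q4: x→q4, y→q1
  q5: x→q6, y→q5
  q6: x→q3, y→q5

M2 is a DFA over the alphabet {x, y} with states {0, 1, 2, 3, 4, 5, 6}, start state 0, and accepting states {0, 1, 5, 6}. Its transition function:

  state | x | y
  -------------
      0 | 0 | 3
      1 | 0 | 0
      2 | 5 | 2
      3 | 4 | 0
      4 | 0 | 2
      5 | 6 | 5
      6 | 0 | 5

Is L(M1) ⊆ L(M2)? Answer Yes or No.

The string y is in L(M1) but not in L(M2).
So L(M1) ⊄ L(M2).

No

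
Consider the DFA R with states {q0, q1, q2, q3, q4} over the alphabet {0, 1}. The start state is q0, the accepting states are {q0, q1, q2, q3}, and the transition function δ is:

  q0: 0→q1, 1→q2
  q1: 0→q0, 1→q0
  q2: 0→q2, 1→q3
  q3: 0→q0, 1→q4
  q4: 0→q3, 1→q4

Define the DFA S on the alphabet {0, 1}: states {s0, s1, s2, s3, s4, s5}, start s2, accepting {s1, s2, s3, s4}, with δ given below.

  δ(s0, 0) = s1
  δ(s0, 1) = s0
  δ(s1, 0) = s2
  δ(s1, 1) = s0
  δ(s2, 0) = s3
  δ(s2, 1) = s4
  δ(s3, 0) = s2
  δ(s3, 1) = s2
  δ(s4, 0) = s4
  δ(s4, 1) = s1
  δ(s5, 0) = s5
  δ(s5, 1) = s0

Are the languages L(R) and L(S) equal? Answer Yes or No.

Exploring the product automaton R × S from the start pair (q0, s2), following both machines on each input symbol, reaches 5 state pairs: (q0, s2), (q1, s3), (q2, s4), (q3, s1), (q4, s0).
R accepts in {q0, q1, q2, q3} and S accepts in {s1, s2, s3, s4}. In every reachable pair the two components are either both accepting — (q0, s2), (q1, s3), (q2, s4), (q3, s1) — or both non-accepting, so no string is accepted by exactly one of the machines: L(R) \ L(S) and L(S) \ L(R) are both empty.
Hence every string is accepted by R iff it is accepted by S, and the two languages coincide.

Yes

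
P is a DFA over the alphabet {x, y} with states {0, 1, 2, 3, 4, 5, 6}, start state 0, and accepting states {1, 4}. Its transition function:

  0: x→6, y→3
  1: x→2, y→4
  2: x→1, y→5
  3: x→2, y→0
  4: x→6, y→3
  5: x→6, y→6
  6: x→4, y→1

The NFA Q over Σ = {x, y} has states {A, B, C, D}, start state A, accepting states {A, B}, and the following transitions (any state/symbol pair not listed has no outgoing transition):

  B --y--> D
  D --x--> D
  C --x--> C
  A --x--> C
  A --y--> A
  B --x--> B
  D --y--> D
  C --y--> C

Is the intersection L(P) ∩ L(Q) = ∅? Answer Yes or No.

Yes

Exploring the product automaton P × Q from the start pair (0, A), following both machines on each input symbol, reaches 9 state pairs: (0, A), (6, C), (3, A), (4, C), (1, C), (2, C), (3, C), (5, C), (0, C).
P accepts in {1, 4} and Q accepts in {A, B}; no reachable pair has both components accepting, so no string drives both machines to acceptance simultaneously and L(P) ∩ L(Q) = ∅.
So no string is accepted by both, and the intersection is empty.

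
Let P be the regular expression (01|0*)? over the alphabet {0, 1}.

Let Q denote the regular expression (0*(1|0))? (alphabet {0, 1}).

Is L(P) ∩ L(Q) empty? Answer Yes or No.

The empty string ε is accepted by both P and Q.
Hence L(P) ∩ L(Q) ≠ ∅.

No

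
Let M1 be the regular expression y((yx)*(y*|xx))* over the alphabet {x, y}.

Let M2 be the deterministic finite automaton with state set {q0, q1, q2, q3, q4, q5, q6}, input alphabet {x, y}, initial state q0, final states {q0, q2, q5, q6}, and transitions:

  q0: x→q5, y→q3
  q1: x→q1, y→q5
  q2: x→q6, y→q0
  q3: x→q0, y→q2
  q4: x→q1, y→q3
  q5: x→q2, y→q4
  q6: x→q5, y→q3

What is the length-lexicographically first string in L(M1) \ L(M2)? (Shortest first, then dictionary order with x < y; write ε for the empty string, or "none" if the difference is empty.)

y

The string y is accepted by M1 but not by M2.
No shorter string lies in the difference, and y is the lexicographically first length-1 string in L(M1) \ L(M2).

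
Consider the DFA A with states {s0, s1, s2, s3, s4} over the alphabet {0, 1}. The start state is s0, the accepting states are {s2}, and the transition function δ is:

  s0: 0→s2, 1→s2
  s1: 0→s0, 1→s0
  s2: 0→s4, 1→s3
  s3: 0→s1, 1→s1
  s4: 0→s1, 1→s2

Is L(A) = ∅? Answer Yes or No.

No

The string 0 is accepted: the run s0 → s2 ends in the accepting state s2.
Since at least one string is accepted, L(A) is not empty.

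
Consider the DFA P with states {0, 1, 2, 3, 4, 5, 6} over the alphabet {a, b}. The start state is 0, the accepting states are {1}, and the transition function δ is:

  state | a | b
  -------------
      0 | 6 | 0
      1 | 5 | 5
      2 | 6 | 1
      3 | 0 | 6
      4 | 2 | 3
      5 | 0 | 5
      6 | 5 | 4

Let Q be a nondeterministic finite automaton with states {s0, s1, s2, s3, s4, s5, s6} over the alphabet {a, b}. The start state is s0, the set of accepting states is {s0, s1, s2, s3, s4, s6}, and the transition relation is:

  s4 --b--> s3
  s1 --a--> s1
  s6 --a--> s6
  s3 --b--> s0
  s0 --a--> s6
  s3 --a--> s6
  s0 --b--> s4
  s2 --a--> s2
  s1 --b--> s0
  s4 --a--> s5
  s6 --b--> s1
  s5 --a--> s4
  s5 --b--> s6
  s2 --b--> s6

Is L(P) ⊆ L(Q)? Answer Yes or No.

Yes

Exploring the product automaton P × Q from the start pair (0, s0), following both machines on each input symbol, reaches 33 state pairs: (0, s0), (6, s6), (0, s4), (5, s6), (4, s1), (6, s5), (0, s3), (0, s6), (5, s1), (2, s1), (3, s0), (5, s4), (4, s6), (0, s1), (5, s0), (6, s1), (1, s0), (6, s4), (0, s5), (5, s3), (2, s6), (3, s1), (4, s0), (5, s5), (4, s3), (1, s1), (6, s0), (3, s4), (4, s4), (6, s3), (2, s5), (3, s3), (1, s6).
P accepts in {1} and Q accepts in {s0, s1, s2, s3, s4, s6}. The reachable pairs whose P-component is accepting are (1, s0), (1, s1), (1, s6); in each of them the Q-component is accepting too, so the product for L(P) \ L(Q) (P-component accepting, Q-component rejecting) has no reachable accepting pair and the difference is empty.
Hence every string in L(P) is also in L(Q).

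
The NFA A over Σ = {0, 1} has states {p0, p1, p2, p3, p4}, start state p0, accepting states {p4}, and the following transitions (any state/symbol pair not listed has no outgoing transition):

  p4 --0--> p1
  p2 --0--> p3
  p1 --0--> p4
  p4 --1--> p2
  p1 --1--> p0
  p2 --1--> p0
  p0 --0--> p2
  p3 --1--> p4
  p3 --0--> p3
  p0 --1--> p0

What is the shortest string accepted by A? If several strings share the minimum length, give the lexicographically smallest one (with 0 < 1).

A breadth-first search from p0 reaches an accepting state first via the path p0 → p2 → p3 → p4 on input 001.
No string of length < 3 is accepted (BFS exhausts all shorter strings without reaching an accepting state), and 001 is the lexicographically least accepting string of length 3.

001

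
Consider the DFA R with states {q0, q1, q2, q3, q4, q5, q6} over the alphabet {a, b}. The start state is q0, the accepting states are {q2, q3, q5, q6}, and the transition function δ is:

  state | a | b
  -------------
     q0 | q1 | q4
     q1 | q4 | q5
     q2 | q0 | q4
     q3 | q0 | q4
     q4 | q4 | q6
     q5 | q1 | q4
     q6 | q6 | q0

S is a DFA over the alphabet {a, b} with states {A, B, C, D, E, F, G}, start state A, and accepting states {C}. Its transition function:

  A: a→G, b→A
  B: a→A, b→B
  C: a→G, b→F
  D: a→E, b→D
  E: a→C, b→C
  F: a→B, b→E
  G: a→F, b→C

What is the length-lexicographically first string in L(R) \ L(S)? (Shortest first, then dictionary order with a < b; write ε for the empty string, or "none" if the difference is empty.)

bb

The string bb is accepted by R but not by S.
No shorter string lies in the difference, and bb is the lexicographically first length-2 string in L(R) \ L(S).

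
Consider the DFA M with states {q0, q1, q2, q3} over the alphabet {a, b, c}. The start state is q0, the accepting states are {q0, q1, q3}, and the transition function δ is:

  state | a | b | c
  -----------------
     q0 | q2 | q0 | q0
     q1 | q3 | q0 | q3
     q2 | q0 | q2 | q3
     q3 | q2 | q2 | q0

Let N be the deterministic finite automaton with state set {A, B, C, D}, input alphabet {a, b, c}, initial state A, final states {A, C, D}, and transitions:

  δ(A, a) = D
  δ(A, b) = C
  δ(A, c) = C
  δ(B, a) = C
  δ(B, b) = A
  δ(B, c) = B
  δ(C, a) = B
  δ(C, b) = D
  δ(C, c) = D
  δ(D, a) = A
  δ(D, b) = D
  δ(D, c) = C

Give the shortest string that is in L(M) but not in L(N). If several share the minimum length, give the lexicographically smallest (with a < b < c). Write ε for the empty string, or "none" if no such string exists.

bac

The string bac is accepted by M but not by N.
No shorter string lies in the difference, and bac is the lexicographically first length-3 string in L(M) \ L(N).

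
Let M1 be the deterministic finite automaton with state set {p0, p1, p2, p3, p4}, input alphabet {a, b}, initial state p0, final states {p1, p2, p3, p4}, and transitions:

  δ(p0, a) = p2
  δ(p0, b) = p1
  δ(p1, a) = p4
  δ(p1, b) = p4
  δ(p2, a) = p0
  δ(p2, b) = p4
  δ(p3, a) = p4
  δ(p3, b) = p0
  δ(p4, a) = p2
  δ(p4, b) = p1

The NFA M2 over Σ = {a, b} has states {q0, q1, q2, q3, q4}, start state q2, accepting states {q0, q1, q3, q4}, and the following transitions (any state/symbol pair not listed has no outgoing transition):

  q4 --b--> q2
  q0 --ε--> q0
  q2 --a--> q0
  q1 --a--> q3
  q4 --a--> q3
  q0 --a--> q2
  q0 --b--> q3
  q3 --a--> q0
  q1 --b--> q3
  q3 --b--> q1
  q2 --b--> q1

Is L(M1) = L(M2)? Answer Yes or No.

Exploring the product automaton M1 × M2 from the start pair (p0, q2), following both machines on each input symbol, reaches 4 state pairs: (p0, q2), (p2, q0), (p1, q1), (p4, q3).
M1 accepts in {p1, p2, p3, p4} and M2 accepts in {q0, q1, q3, q4}. In every reachable pair the two components are either both accepting — (p2, q0), (p1, q1), (p4, q3) — or both non-accepting, so no string is accepted by exactly one of the machines: L(M1) \ L(M2) and L(M2) \ L(M1) are both empty.
Hence every string is accepted by M1 iff it is accepted by M2, and the two languages coincide.

Yes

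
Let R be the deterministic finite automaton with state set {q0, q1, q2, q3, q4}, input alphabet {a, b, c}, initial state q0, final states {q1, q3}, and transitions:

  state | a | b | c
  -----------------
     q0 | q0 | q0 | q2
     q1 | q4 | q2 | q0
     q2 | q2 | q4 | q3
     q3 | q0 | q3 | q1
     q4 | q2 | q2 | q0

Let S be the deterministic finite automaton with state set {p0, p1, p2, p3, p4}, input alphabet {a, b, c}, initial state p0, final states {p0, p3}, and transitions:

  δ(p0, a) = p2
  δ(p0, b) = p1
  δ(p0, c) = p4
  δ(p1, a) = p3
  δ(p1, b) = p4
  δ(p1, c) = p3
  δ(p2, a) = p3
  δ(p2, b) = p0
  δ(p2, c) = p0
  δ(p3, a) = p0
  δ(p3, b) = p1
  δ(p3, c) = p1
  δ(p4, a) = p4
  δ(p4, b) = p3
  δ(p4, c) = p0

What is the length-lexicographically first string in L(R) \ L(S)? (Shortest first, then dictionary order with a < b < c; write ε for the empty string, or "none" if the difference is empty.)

The string acc is accepted by R but not by S.
No shorter string lies in the difference, and acc is the lexicographically first length-3 string in L(R) \ L(S).

acc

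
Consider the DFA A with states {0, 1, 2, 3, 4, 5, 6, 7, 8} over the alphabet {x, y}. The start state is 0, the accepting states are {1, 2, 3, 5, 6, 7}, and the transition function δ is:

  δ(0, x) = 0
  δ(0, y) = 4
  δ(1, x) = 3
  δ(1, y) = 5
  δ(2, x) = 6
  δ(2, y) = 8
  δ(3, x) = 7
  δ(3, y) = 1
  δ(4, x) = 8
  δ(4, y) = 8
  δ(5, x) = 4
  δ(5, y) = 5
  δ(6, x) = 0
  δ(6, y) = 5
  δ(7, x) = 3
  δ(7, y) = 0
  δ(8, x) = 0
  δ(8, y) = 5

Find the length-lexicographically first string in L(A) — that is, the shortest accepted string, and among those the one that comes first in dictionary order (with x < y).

yxy

A breadth-first search from 0 reaches an accepting state first via the path 0 → 4 → 8 → 5 on input yxy.
No string of length < 3 is accepted (BFS exhausts all shorter strings without reaching an accepting state), and yxy is the lexicographically least accepting string of length 3.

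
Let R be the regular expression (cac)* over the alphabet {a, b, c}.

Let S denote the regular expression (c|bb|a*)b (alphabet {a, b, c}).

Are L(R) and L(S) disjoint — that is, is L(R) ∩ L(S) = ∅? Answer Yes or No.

Converting the expression R to a DFA (subset construction, then merging equivalent states) gives the minimal DFA with states {r0, r1, r2, r3}, start state r0, accepting states {r0} and transitions r0: a→r1, b→r1, c→r2; r1: a→r1, b→r1, c→r1; r2: a→r3, b→r1, c→r1; r3: a→r1, b→r1, c→r0.
Converting the expression S to a DFA (subset construction, then merging equivalent states) gives the minimal DFA with states {s0, s1, s2, s3, s4, s5}, start state s0, accepting states {s2, s4} and transitions s0: a→s1, b→s2, c→s3; s1: a→s1, b→s4, c→s5; s2: a→s5, b→s3, c→s5; s3: a→s5, b→s4, c→s5; s4: a→s5, b→s5, c→s5; s5: a→s5, b→s5, c→s5.
Exploring the product automaton R × S from the start pair (r0, s0), following both machines on each input symbol, reaches 10 state pairs: (r0, s0), (r1, s1), (r1, s2), (r2, s3), (r1, s4), (r1, s5), (r1, s3), (r3, s5), (r0, s5), (r2, s5).
R accepts in {r0} and S accepts in {s2, s4}; no reachable pair has both components accepting, so no string drives both machines to acceptance simultaneously and L(R) ∩ L(S) = ∅.
So no string is accepted by both, and the intersection is empty.

Yes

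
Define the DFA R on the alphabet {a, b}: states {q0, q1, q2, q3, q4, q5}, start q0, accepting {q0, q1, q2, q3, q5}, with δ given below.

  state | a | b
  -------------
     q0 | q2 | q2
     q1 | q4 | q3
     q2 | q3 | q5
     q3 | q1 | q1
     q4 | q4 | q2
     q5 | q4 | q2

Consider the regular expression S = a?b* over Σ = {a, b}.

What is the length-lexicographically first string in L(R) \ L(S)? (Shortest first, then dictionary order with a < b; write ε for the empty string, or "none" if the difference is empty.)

The string aa is accepted by R but not by S.
No shorter string lies in the difference, and aa is the lexicographically first length-2 string in L(R) \ L(S).

aa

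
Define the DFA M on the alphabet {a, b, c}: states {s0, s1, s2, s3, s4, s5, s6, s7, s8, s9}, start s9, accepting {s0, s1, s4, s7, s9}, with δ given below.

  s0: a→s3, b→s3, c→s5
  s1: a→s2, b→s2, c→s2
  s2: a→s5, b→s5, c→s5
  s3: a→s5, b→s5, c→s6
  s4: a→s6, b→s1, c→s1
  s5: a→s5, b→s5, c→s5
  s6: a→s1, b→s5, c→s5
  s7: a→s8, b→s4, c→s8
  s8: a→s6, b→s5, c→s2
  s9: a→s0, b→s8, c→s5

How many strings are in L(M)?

The useful subgraph on states {s0, s1, s3, s6, s8, s9} is acyclic, so L(M) is finite; the longest accepting path visits 5 useful states, giving maximum string length 4.
Counting accepting paths from s9 by length: 1 of length 0, 1 of length 1, 1 of length 3, 2 of length 4. Total 5.

5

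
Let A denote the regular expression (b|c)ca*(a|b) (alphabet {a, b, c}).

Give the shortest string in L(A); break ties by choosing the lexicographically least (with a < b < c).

By inspection of the expression, no string of length less than 3 matches, and bca is the lexicographically first match of length 3.

bca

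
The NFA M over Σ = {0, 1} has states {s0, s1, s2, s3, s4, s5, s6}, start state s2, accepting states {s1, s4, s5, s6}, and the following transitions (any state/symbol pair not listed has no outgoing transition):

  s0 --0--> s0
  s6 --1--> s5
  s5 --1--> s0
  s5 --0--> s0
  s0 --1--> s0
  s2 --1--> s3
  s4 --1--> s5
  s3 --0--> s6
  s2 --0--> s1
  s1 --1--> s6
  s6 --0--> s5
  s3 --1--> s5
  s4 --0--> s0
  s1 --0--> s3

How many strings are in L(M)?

12

The useful subgraph on states {s1, s2, s3, s5, s6} is acyclic, so L(M) is finite; the longest accepting path visits 5 useful states, giving maximum string length 4.
Counting accepting paths from s2 by length: 1 of length 1, 3 of length 2, 6 of length 3, 2 of length 4. Total 12.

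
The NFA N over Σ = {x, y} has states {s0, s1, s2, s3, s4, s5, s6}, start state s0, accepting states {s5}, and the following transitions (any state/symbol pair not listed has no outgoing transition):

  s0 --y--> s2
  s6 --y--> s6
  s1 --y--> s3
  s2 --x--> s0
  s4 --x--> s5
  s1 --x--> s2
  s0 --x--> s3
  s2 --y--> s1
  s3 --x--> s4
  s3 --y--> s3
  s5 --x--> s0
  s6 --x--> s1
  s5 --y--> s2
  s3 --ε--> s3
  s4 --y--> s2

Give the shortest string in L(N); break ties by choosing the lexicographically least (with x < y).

xxx

A breadth-first search from s0 reaches an accepting state first via the path s0 → s3 → s4 → s5 on input xxx.
No string of length < 3 is accepted (BFS exhausts all shorter strings without reaching an accepting state), and xxx is the lexicographically least accepting string of length 3.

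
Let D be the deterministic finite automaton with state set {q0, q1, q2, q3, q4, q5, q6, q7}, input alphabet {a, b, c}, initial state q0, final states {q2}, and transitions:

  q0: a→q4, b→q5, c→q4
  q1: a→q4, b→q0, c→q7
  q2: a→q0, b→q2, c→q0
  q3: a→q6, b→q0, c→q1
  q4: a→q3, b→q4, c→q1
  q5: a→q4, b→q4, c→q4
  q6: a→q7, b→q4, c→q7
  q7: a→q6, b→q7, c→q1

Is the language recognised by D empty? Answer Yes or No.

Yes

The states reachable from the start state are {q0, q1, q3, q4, q5, q6, q7}.
None of the accepting states {q2} is reachable, so no string is accepted and L(D) = ∅.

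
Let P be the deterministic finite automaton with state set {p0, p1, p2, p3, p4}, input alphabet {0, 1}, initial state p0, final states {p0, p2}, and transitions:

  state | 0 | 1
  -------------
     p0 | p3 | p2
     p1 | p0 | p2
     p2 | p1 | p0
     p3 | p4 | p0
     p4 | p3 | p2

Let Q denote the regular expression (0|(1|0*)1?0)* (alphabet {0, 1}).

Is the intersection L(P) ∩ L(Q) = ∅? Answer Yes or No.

No

The empty string ε is accepted by both P and Q.
Hence L(P) ∩ L(Q) ≠ ∅.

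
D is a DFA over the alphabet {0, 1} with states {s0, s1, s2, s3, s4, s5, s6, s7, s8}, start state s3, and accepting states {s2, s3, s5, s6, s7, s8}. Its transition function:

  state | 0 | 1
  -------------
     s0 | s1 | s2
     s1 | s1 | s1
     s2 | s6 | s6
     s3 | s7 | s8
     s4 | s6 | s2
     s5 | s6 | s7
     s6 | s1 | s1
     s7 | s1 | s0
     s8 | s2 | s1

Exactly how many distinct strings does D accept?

The useful subgraph on states {s0, s2, s3, s6, s7, s8} is acyclic, so L(D) is finite; the longest accepting path visits 5 useful states, giving maximum string length 4.
Counting accepting paths from s3 by length: 1 of length 0, 2 of length 1, 1 of length 2, 3 of length 3, 2 of length 4. Total 9.

9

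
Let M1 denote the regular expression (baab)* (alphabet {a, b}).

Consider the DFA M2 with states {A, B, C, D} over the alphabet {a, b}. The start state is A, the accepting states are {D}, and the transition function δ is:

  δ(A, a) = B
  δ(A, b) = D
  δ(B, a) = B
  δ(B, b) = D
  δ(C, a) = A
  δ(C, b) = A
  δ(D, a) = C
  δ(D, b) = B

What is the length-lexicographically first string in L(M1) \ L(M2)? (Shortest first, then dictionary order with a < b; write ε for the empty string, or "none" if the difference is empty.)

The empty string ε is accepted by M1 but not by M2.
Since ε is the unique shortest string, it is the required witness.

ε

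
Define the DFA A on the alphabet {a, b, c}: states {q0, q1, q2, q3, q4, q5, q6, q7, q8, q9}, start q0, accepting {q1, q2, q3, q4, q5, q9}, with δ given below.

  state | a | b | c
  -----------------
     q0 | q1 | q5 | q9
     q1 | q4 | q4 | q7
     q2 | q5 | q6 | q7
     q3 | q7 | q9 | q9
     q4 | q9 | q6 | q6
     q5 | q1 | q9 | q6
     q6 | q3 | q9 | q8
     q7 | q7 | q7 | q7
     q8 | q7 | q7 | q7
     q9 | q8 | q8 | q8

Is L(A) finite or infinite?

finite

The useful states (reachable from q0 and able to reach an accepting state) are {q0, q1, q3, q4, q5, q6, q9}.
Restricted to these states the transition graph has no cycle, so every accepting path has bounded length and L is finite.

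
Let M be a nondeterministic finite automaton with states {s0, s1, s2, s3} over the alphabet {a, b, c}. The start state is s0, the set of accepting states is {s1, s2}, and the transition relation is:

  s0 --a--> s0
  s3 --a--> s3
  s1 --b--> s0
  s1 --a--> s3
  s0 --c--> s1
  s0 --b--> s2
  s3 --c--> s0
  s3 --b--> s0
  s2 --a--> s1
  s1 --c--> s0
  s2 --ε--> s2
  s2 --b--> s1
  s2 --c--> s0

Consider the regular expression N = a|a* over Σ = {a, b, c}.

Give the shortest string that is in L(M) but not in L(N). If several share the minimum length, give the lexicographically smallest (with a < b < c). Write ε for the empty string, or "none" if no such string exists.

b

The string b is accepted by M but not by N.
No shorter string lies in the difference, and b is the lexicographically first length-1 string in L(M) \ L(N).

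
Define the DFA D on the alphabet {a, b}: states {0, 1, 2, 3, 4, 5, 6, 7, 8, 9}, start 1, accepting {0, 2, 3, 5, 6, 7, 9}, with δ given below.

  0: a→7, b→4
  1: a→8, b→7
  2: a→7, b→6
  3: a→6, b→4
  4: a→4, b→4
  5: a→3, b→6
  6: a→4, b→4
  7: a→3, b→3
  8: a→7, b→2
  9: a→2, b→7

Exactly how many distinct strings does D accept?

17

The useful subgraph on states {1, 2, 3, 6, 7, 8} is acyclic, so L(D) is finite; the longest accepting path visits 6 useful states, giving maximum string length 5.
Counting accepting paths from 1 by length: 1 of length 1, 4 of length 2, 6 of length 3, 4 of length 4, 2 of length 5. Total 17.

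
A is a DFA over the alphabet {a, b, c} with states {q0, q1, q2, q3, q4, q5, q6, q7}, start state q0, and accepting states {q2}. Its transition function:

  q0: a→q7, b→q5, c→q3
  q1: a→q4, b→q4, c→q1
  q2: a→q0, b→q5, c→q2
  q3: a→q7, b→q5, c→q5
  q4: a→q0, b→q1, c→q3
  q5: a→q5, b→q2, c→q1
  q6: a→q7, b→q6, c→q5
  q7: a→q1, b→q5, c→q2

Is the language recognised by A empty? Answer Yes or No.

The string ac is accepted: the run q0 → q7 → q2 ends in the accepting state q2.
Since at least one string is accepted, L(A) is not empty.

No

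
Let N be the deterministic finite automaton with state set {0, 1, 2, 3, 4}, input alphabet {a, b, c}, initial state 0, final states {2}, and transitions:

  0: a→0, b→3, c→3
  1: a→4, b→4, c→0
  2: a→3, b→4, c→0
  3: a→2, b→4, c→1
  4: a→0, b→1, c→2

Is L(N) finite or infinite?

infinite

State 0 is reachable from the start and can reach an accepting state, and it lies on the cycle 0 → 0.
Traversing that cycle any number of times yields accepted strings of unbounded length, so the language is infinite.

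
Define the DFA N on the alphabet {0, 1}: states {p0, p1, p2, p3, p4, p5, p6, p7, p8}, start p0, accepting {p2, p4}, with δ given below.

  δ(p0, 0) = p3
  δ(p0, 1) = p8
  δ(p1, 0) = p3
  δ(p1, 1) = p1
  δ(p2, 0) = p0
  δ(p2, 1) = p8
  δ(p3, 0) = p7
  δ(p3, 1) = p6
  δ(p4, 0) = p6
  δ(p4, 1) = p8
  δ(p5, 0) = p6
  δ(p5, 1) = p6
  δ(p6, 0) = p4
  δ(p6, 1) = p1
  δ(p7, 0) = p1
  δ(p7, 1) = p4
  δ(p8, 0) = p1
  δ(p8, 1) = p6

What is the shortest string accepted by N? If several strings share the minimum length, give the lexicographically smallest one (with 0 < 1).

001

A breadth-first search from p0 reaches an accepting state first via the path p0 → p3 → p7 → p4 on input 001.
No string of length < 3 is accepted (BFS exhausts all shorter strings without reaching an accepting state), and 001 is the lexicographically least accepting string of length 3.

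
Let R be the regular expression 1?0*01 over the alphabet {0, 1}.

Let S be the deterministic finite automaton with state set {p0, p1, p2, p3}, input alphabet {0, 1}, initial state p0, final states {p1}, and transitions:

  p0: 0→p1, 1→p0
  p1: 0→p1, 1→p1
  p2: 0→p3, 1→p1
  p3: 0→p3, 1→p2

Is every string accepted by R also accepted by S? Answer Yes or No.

Yes

Converting the expression R to a DFA (subset construction, then merging equivalent states) gives the minimal DFA with states {r0, r1, r2, r3, r4}, start state r0, accepting states {r3} and transitions r0: 0→r1, 1→r2; r1: 0→r1, 1→r3; r2: 0→r1, 1→r4; r3: 0→r4, 1→r4; r4: 0→r4, 1→r4.
Exploring the product automaton R × S from the start pair (r0, p0), following both machines on each input symbol, reaches 6 state pairs: (r0, p0), (r1, p1), (r2, p0), (r3, p1), (r4, p0), (r4, p1).
R accepts in {r3} and S accepts in {p1}. The reachable pairs whose R-component is accepting are (r3, p1); in each of them the S-component is accepting too, so the product for L(R) \ L(S) (R-component accepting, S-component rejecting) has no reachable accepting pair and the difference is empty.
Hence every string in L(R) is also in L(S).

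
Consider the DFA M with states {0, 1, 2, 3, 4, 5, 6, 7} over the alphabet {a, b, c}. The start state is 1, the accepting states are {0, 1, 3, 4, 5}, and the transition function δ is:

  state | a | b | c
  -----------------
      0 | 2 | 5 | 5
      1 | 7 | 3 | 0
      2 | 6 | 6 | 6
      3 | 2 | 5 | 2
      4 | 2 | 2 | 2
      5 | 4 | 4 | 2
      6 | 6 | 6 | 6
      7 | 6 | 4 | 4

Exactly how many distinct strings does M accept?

14

The useful subgraph on states {0, 1, 3, 4, 5, 7} is acyclic, so L(M) is finite; the longest accepting path visits 4 useful states, giving maximum string length 3.
Counting accepting paths from 1 by length: 1 of length 0, 2 of length 1, 5 of length 2, 6 of length 3. Total 14.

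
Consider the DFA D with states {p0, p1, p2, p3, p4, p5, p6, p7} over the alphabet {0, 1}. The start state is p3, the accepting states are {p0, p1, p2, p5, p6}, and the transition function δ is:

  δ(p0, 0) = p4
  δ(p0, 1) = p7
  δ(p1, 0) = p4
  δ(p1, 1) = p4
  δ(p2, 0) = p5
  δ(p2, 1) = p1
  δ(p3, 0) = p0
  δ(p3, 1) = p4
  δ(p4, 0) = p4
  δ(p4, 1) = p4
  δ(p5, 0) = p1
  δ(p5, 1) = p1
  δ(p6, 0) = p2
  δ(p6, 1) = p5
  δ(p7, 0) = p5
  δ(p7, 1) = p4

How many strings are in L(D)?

The useful subgraph on states {p0, p1, p3, p5, p7} is acyclic, so L(D) is finite; the longest accepting path visits 5 useful states, giving maximum string length 4.
Counting accepting paths from p3 by length: 1 of length 1, 1 of length 3, 2 of length 4. Total 4.

4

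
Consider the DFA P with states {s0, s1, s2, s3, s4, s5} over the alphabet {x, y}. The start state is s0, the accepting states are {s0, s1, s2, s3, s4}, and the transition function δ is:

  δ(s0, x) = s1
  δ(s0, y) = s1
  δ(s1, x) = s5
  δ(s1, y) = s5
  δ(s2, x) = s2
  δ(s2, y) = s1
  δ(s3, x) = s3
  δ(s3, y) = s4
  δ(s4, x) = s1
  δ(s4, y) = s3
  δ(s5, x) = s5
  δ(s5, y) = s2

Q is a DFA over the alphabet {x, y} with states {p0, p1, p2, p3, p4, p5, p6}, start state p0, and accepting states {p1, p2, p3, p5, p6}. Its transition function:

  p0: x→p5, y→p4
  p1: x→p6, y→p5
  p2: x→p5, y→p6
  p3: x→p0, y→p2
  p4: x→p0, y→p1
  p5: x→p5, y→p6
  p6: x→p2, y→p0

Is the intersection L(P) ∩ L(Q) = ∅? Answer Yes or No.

No

The string x is accepted by both P and Q.
Hence L(P) ∩ L(Q) ≠ ∅.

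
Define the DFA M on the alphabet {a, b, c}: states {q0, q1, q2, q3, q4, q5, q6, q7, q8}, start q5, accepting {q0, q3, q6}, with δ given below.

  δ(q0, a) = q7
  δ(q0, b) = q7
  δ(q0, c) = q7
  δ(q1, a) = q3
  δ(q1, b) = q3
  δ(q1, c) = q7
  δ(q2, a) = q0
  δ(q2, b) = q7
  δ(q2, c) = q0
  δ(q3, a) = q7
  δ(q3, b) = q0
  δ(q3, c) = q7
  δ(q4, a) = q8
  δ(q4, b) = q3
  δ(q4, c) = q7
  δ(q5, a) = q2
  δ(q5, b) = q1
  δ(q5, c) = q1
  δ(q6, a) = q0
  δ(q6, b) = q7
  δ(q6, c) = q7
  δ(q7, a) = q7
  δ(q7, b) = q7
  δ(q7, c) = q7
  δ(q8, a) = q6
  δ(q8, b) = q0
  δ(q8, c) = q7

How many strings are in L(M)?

10

The useful subgraph on states {q0, q1, q2, q3, q5} is acyclic, so L(M) is finite; the longest accepting path visits 4 useful states, giving maximum string length 3.
Counting accepting paths from q5 by length: 6 of length 2, 4 of length 3. Total 10.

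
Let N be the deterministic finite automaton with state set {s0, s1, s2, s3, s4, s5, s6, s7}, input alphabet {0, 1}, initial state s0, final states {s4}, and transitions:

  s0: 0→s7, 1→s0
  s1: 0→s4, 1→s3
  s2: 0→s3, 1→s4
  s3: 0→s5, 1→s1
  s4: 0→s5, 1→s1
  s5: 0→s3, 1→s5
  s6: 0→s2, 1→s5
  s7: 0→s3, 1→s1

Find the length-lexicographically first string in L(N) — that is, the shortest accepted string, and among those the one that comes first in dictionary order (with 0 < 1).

A breadth-first search from s0 reaches an accepting state first via the path s0 → s7 → s1 → s4 on input 010.
No string of length < 3 is accepted (BFS exhausts all shorter strings without reaching an accepting state), and 010 is the lexicographically least accepting string of length 3.

010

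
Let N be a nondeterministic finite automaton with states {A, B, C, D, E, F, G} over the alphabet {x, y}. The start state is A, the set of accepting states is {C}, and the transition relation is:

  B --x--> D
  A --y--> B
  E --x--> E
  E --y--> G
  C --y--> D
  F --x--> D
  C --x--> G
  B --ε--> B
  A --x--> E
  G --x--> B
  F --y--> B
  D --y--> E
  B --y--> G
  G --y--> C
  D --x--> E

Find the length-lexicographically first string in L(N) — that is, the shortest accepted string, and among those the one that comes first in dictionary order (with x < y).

xyy

A breadth-first search from A reaches an accepting state first via the path A → E → G → C on input xyy.
No string of length < 3 is accepted (BFS exhausts all shorter strings without reaching an accepting state), and xyy is the lexicographically least accepting string of length 3.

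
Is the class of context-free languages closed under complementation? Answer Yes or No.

No

CFLs are closed under union, so if they were also closed under complement they would be closed under intersection by De Morgan (L₁ ∩ L₂ is the complement of the union of the complements). But {aⁿbⁿcᵐ} ∩ {aᵐbⁿcⁿ} = {aⁿbⁿcⁿ} is not context-free although both operands are.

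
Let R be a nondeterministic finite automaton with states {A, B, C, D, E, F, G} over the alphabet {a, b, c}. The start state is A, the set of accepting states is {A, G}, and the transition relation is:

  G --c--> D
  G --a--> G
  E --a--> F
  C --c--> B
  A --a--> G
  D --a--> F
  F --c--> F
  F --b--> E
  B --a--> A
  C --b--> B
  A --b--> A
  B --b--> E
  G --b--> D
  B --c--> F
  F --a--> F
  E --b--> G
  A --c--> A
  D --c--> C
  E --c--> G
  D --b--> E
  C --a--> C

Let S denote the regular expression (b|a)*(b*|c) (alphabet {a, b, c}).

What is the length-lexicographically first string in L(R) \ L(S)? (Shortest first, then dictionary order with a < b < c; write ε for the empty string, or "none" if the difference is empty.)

The string ca is accepted by R but not by S.
No shorter string lies in the difference, and ca is the lexicographically first length-2 string in L(R) \ L(S).

ca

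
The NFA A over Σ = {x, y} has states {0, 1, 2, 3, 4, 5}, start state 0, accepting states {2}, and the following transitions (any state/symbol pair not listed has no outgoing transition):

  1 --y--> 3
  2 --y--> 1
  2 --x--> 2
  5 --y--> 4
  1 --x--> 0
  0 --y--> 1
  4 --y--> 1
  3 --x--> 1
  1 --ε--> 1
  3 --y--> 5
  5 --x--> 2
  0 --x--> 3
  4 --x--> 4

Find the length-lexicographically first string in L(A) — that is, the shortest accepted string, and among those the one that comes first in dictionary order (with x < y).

xyx

A breadth-first search from 0 reaches an accepting state first via the path 0 → 3 → 5 → 2 on input xyx.
No string of length < 3 is accepted (BFS exhausts all shorter strings without reaching an accepting state), and xyx is the lexicographically least accepting string of length 3.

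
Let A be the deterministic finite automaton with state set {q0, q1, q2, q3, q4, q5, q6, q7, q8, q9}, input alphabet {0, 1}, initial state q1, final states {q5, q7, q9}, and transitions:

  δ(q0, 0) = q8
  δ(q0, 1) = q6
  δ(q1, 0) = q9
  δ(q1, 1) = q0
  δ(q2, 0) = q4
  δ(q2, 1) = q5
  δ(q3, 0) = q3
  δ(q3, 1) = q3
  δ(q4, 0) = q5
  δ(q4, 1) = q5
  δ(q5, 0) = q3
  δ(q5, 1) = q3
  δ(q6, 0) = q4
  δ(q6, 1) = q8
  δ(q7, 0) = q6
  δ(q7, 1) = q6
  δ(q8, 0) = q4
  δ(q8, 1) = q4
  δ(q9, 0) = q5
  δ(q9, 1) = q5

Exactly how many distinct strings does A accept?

The useful subgraph on states {q0, q1, q4, q5, q6, q8, q9} is acyclic, so L(A) is finite; the longest accepting path visits 6 useful states, giving maximum string length 5.
Counting accepting paths from q1 by length: 1 of length 1, 2 of length 2, 6 of length 4, 4 of length 5. Total 13.

13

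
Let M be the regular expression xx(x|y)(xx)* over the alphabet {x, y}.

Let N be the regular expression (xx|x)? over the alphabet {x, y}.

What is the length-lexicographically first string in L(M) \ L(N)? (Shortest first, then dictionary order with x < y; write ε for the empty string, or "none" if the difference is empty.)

xxx

The string xxx is accepted by M but not by N.
No shorter string lies in the difference, and xxx is the lexicographically first length-3 string in L(M) \ L(N).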